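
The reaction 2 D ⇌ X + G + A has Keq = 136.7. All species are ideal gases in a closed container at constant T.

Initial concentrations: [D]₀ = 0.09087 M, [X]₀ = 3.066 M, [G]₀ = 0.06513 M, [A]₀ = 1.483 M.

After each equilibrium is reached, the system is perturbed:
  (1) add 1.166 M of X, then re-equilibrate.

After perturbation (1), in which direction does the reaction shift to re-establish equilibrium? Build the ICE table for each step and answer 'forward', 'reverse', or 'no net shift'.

Direction: reverse

Q₀ = 35.86 vs Keq = 136.7 ⇒ Q<K, forward
Step 1:
                   D          X          G          A
  Initial    0.09087      3.066    0.06513      1.483
  Change    -0.03755    0.01877    0.01877    0.01877
  Equil      0.05332      3.085     0.0839      1.502
  solve Keq expr → x = 0.01877; check Q = 136.7
Then add 1.166 M of X.
Step 2:
                   D          X          G          A
  Initial    0.05332      4.251     0.0839      1.502
  Change     0.00771  -0.003855  -0.003855  -0.003855
  Equil      0.06103      4.247    0.08005      1.498
  solve Keq expr → x = -0.003855; check Q = 136.7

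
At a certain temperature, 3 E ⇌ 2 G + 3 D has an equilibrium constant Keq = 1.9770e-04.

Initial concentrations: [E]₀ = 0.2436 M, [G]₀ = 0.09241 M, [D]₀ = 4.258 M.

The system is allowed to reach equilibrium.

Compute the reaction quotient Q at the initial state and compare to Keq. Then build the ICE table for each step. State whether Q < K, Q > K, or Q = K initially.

Q₀ = 45.61 vs Keq = 1.9770e-04 ⇒ Q>K, reverse
Step 1:
                    E           G           D
  Initial      0.2436     0.09241       4.258
  Change        0.138    -0.09201      -0.138
  Equil        0.3816  3.9638e-04        4.12
  solve Keq expr → x = -0.04601; check Q = 1.9770e-04

Q₀ = 45.61; Q > K (proceeds reverse)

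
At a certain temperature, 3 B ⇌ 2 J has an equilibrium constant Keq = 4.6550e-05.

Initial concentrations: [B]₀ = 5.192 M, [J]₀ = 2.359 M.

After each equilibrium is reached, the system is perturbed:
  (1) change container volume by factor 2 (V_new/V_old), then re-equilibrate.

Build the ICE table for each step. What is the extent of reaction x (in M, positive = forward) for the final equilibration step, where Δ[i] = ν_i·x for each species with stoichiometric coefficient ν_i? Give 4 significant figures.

x = -0.01195 M

Q₀ = 0.03976 vs Keq = 4.6550e-05 ⇒ Q>K, reverse
Step 1:
                  B         J
  init        5.192     2.359
  Δ           3.286    -2.191
  eq          8.478    0.1684
  solve Keq expr → x = -1.095; check Q = 4.6550e-05
Then change container volume by factor 2 (V_new/V_old).
Step 2:
                  B         J
  init        4.239   0.08421
  Δ         0.03586  -0.02391
  eq          4.275    0.0603
  solve Keq expr → x = -0.01195; check Q = 4.6550e-05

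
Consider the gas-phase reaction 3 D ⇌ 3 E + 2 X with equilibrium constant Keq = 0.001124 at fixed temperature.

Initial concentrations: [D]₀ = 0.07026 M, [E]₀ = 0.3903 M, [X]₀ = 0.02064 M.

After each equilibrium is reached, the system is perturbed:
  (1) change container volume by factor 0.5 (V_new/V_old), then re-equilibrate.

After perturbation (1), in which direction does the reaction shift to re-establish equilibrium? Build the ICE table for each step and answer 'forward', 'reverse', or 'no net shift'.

Direction: reverse

Q₀ = 0.07303 vs Keq = 0.001124 ⇒ Q>K, reverse
Step 1:
                  D         E         X
  init      0.07026    0.3903   0.02064
  Δ         0.02435  -0.02435  -0.01623
  eq        0.09461     0.366  0.004407
  solve Keq expr → x = -0.008116; check Q = 0.001124
Then change container volume by factor 0.5 (V_new/V_old).
Step 2:
                  D         E         X
  init       0.1892    0.7319  0.008814
  Δ        0.006194 -0.006194  -0.00413
  eq         0.1954    0.7257  0.004685
  solve Keq expr → x = -0.002065; check Q = 0.001124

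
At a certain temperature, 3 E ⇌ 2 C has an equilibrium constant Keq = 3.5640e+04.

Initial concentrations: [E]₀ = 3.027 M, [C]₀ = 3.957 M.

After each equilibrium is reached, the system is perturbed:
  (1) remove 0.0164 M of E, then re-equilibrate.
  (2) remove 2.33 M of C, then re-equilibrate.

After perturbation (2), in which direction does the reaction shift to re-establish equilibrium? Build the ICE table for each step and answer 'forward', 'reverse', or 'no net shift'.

Direction: forward

Q₀ = 0.5645 vs Keq = 3.5640e+04 ⇒ Q<K, forward
Step 1:
                    E           C
  Initial       3.027       3.957
  Change       -2.928       1.952
  Equil       0.09932       5.909
  solve Keq expr → x = 0.9759; check Q = 3.5640e+04
Then remove 0.0164 M of E.
Step 2:
                    E           C
  Initial     0.08292       5.909
  Change      0.01628    -0.01085
  Equil       0.09919       5.898
  solve Keq expr → x = -0.005426; check Q = 3.5640e+04
Then remove 2.33 M of C.
Step 3:
                    E           C
  Initial     0.09919       3.568
  Change       -0.028     0.01866
  Equil        0.0712       3.587
  solve Keq expr → x = 0.009332; check Q = 3.5640e+04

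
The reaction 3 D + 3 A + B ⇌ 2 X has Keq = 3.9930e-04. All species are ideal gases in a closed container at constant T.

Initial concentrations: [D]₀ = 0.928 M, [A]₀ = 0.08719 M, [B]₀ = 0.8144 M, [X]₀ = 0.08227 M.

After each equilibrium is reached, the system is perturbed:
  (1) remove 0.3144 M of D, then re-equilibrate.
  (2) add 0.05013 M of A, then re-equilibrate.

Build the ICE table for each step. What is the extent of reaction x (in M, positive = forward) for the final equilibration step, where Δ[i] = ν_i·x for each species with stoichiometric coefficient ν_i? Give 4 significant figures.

x = 2.0795e-04 M

Q₀ = 15.69 vs Keq = 3.9930e-04 ⇒ Q>K, reverse
Step 1:
                   D          A          B          X
  Initial      0.928    0.08719     0.8144    0.08227
  Change      0.1206     0.1206     0.0402   -0.08039
  Equil        1.049     0.2078     0.8546   0.001879
  solve Keq expr → x = -0.0402; check Q = 3.9930e-04
Then remove 0.3144 M of D.
Step 2:
                   D          A          B          X
  Initial     0.7342     0.2078     0.8546   0.001879
  Change    0.001149   0.001149 3.8299e-04 -7.6598e-04
  Equil       0.7353     0.2089      0.855   0.001113
  solve Keq expr → x = -3.8299e-04; check Q = 3.9930e-04
Then add 0.05013 M of A.
Step 3:
                   D          A          B          X
  Initial     0.7353     0.2591      0.855   0.001113
  Change  -6.2385e-04 -6.2385e-04 -2.0795e-04 4.1590e-04
  Equil       0.7347     0.2584     0.8548   0.001529
  solve Keq expr → x = 2.0795e-04; check Q = 3.9930e-04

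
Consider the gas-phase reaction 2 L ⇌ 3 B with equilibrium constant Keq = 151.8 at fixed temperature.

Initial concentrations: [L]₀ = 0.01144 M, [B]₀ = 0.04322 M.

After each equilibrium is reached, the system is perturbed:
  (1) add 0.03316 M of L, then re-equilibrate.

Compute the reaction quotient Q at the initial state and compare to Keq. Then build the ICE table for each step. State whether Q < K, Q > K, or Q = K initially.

Q₀ = 0.6169; Q < K (proceeds forward)

Q₀ = 0.6169 vs Keq = 151.8 ⇒ Q<K, forward
Step 1:
                  L         B
  Initial   0.01144   0.04322
  Change   -0.01029   0.01543
  Equil    0.001153   0.05865
  solve Keq expr → x = 0.005144; check Q = 151.8
Then add 0.03316 M of L.
Step 2:
                  L         B
  Initial   0.03431   0.05865
  Change   -0.03151   0.04727
  Equil    0.002798    0.1059
  solve Keq expr → x = 0.01576; check Q = 151.8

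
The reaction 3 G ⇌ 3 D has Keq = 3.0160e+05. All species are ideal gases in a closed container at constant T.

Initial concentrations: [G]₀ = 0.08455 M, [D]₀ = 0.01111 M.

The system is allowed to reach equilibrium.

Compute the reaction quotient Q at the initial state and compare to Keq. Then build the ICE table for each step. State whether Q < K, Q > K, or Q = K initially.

Q₀ = 0.002269; Q < K (proceeds forward)

Q₀ = 0.002269 vs Keq = 3.0160e+05 ⇒ Q<K, forward
Step 1:
                  G         D
  I         0.08455   0.01111
  C        -0.08314   0.08314
  E        0.001405   0.09425
  solve Keq expr → x = 0.02771; check Q = 3.0160e+05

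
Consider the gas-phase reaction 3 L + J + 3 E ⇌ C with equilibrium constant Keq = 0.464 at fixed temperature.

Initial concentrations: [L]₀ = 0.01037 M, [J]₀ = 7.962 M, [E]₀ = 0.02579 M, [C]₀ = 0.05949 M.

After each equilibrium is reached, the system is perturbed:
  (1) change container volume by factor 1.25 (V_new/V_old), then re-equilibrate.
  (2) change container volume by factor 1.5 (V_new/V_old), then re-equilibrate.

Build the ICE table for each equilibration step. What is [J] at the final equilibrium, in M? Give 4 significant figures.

Q₀ = 3.9060e+08 vs Keq = 0.464 ⇒ Q>K, reverse
Step 1:
                   L          J          E          C
  I          0.01037      7.962    0.02579    0.05949
  C           0.1778    0.05928     0.1778   -0.05928
  E           0.1882      8.021     0.2036 2.0952e-04
  solve Keq expr → x = -0.05928; check Q = 0.464
Then change container volume by factor 1.25 (V_new/V_old).
Step 2:
                   L          J          E          C
  I           0.1506      6.417     0.1629 1.6762e-04
  C       3.6916e-04 1.2305e-04 3.6916e-04 -1.2305e-04
  E           0.1509      6.417     0.1633 4.4567e-05
  solve Keq expr → x = -1.2305e-04; check Q = 0.464
Then change container volume by factor 1.5 (V_new/V_old).
Step 3:
                   L          J          E          C
  I           0.1006      4.278     0.1088 2.9711e-05
  C       8.1272e-05 2.7091e-05 8.1272e-05 -2.7091e-05
  E           0.1007      4.278     0.1089 2.6206e-06
  solve Keq expr → x = -2.7091e-05; check Q = 0.464

[J]_eq = 4.278 M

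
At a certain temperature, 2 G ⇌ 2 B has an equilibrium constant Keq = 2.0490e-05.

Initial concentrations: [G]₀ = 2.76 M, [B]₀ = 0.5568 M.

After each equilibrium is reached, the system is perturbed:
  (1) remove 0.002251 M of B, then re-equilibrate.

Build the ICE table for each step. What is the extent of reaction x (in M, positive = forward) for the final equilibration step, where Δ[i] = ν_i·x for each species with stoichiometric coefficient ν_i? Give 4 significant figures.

Q₀ = 0.0407 vs Keq = 2.0490e-05 ⇒ Q>K, reverse
Step 1:
                    G           B
  I              2.76      0.5568
  C            0.5419     -0.5419
  E             3.302     0.01495
  solve Keq expr → x = -0.2709; check Q = 2.0490e-05
Then remove 0.002251 M of B.
Step 2:
                    G           B
  I             3.302      0.0127
  C         -0.002241    0.002241
  E               3.3     0.01494
  solve Keq expr → x = 0.00112; check Q = 2.0490e-05

x = 0.00112 M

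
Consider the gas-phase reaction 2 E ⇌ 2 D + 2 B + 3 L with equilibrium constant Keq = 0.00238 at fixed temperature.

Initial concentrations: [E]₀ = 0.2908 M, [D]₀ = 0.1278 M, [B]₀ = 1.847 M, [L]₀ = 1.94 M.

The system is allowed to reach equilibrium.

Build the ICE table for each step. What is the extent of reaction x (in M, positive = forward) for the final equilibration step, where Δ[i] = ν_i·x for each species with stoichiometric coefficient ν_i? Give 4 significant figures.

x = -0.06139 M

Q₀ = 4.811 vs Keq = 0.00238 ⇒ Q>K, reverse
Step 1:
                  E         D         B         L
  Initial    0.2908    0.1278     1.847      1.94
  Change     0.1228   -0.1228   -0.1228   -0.1842
  Equil      0.4136  0.005029     1.724     1.756
  solve Keq expr → x = -0.06139; check Q = 0.00238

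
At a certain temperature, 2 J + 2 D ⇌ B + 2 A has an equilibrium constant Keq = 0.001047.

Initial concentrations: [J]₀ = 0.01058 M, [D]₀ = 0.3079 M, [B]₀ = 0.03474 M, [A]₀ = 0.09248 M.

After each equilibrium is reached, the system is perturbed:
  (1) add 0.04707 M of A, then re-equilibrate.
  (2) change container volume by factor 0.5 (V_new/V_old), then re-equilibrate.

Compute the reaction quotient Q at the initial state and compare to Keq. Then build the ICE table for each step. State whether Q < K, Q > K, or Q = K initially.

Q₀ = 28 vs Keq = 0.001047 ⇒ Q>K, reverse
Step 1:
                   J          D          B          A
  I          0.01058     0.3079    0.03474    0.09248
  C          0.06681    0.06681    -0.0334   -0.06681
  E          0.07739     0.3747   0.001336    0.02567
  solve Keq expr → x = -0.0334; check Q = 0.001047
Then add 0.04707 M of A.
Step 2:
                   J          D          B          A
  I          0.07739     0.3747   0.001336    0.07274
  C         0.002291   0.002291  -0.001146  -0.002291
  E          0.07968      0.377 1.9035e-04    0.07045
  solve Keq expr → x = -0.001146; check Q = 0.001047
Then change container volume by factor 0.5 (V_new/V_old).
Step 3:
                   J          D          B          A
  I           0.1594      0.754 3.8070e-04     0.1409
  C       -7.2911e-04 -7.2911e-04 3.6455e-04 7.2911e-04
  E           0.1586     0.7533 7.4525e-04     0.1416
  solve Keq expr → x = 3.6455e-04; check Q = 0.001047

Q₀ = 28; Q > K (proceeds reverse)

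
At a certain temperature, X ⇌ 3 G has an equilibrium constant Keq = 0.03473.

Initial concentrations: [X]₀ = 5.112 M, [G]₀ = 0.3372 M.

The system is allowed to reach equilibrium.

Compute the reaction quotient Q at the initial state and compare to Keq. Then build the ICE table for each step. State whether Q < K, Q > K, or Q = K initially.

Q₀ = 0.0075 vs Keq = 0.03473 ⇒ Q<K, forward
Step 1:
                    X           G
  Initial       5.112      0.3372
  Change     -0.07404      0.2221
  Equil         5.038      0.5593
  solve Keq expr → x = 0.07404; check Q = 0.03473

Q₀ = 0.0075; Q < K (proceeds forward)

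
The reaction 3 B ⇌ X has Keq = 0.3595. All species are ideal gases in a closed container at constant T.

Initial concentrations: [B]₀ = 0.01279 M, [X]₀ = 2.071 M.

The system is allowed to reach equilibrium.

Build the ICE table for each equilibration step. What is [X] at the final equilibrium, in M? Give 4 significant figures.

Q₀ = 9.8985e+05 vs Keq = 0.3595 ⇒ Q>K, reverse
Step 1:
                    B           X
  Initial     0.01279       2.071
  Change        1.609     -0.5365
  Equil         1.622       1.535
  solve Keq expr → x = -0.5365; check Q = 0.3595

[X]_eq = 1.535 M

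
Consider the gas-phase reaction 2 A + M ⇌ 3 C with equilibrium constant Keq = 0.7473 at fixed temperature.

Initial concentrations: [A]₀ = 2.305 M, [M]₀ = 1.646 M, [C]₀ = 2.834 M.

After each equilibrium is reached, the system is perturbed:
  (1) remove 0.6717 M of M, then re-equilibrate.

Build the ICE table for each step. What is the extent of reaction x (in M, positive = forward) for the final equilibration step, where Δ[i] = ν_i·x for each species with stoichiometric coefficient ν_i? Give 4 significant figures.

x = -0.06812 M

Q₀ = 2.603 vs Keq = 0.7473 ⇒ Q>K, reverse
Step 1:
                  A         M         C
  init        2.305     1.646     2.834
  Δ          0.4327    0.2163    -0.649
  eq          2.738     1.862     2.185
  solve Keq expr → x = -0.2163; check Q = 0.7473
Then remove 0.6717 M of M.
Step 2:
                  A         M         C
  init        2.738     1.191     2.185
  Δ          0.1362   0.06812   -0.2044
  eq          2.874     1.259     1.981
  solve Keq expr → x = -0.06812; check Q = 0.7473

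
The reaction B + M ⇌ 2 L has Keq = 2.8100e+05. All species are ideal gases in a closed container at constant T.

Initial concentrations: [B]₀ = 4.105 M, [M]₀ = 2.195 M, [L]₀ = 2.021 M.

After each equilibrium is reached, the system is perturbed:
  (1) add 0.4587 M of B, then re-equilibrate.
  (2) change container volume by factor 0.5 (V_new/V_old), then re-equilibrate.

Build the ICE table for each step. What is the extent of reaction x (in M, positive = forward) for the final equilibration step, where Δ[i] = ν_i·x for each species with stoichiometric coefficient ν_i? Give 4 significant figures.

x = 0 M

Q₀ = 0.4533 vs Keq = 2.8100e+05 ⇒ Q<K, forward
Step 1:
                   B          M          L
  Initial      4.105      2.195      2.021
  Change      -2.195     -2.195       4.39
  Equil         1.91 7.6573e-05      6.411
  solve Keq expr → x = 2.195; check Q = 2.8100e+05
Then add 0.4587 M of B.
Step 2:
                   B          M          L
  Initial      2.369 7.6573e-05      6.411
  Change  -1.4827e-05 -1.4827e-05 2.9654e-05
  Equil        2.369 6.1746e-05      6.411
  solve Keq expr → x = 1.4827e-05; check Q = 2.8100e+05
Then change container volume by factor 0.5 (V_new/V_old).
Step 3:
                   B          M          L
  Initial      4.738 1.2349e-04      12.82
  Change           0          0          0
  Equil        4.738 1.2349e-04      12.82
  solve Keq expr → x = 0; check Q = 2.8100e+05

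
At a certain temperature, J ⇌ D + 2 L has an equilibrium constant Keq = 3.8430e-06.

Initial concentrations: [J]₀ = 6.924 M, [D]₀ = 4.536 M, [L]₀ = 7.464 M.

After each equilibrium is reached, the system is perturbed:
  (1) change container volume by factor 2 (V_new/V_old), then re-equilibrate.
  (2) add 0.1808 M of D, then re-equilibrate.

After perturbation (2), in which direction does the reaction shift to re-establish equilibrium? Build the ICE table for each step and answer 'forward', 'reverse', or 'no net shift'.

Q₀ = 36.5 vs Keq = 3.8430e-06 ⇒ Q>K, reverse
Step 1:
                    J           D           L
  I             6.924       4.536       7.464
  C             3.728      -3.728      -7.457
  E             10.65      0.8076     0.00712
  solve Keq expr → x = -3.728; check Q = 3.8430e-06
Then change container volume by factor 2 (V_new/V_old).
Step 2:
                    J           D           L
  I             5.326      0.4038     0.00356
  C         -0.001772    0.001772    0.003543
  E             5.324      0.4056    0.007103
  solve Keq expr → x = 0.001772; check Q = 3.8430e-06
Then add 0.1808 M of D.
Step 3:
                    J           D           L
  I             5.324      0.5864    0.007103
  C        5.9621e-04 -5.9621e-04   -0.001192
  E             5.325      0.5858    0.005911
  solve Keq expr → x = -5.9621e-04; check Q = 3.8430e-06

Direction: reverse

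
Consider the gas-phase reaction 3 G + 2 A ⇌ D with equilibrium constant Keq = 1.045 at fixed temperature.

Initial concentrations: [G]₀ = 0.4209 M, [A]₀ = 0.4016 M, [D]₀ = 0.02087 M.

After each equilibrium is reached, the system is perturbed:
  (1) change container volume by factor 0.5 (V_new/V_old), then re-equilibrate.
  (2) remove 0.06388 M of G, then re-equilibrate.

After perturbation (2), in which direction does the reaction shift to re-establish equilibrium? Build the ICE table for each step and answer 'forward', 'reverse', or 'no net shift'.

Direction: reverse

Q₀ = 1.735 vs Keq = 1.045 ⇒ Q>K, reverse
Step 1:
                   G          A          D
  Initial     0.4209     0.4016    0.02087
  Change      0.0175    0.01166  -0.005832
  Equil       0.4384     0.4133    0.01504
  solve Keq expr → x = -0.005832; check Q = 1.045
Then change container volume by factor 0.5 (V_new/V_old).
Step 2:
                   G          A          D
  Initial     0.8768     0.8265    0.03008
  Change     -0.2488    -0.1658    0.08292
  Equil        0.628     0.6607      0.113
  solve Keq expr → x = 0.08292; check Q = 1.045
Then remove 0.06388 M of G.
Step 3:
                   G          A          D
  Initial     0.5642     0.6607      0.113
  Change     0.03137    0.02091   -0.01046
  Equil       0.5955     0.6816     0.1025
  solve Keq expr → x = -0.01046; check Q = 1.045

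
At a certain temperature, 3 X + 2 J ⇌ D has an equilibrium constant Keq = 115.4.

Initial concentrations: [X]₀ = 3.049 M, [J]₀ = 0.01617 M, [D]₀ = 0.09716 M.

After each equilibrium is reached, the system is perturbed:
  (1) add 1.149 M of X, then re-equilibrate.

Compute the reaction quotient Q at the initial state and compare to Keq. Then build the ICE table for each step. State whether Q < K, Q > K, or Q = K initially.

Q₀ = 13.11; Q < K (proceeds forward)

Q₀ = 13.11 vs Keq = 115.4 ⇒ Q<K, forward
Step 1:
                   X          J          D
  Initial      3.049    0.01617    0.09716
  Change     -0.0158   -0.01053   0.005265
  Equil        3.033    0.00564     0.1024
  solve Keq expr → x = 0.005265; check Q = 115.4
Then add 1.149 M of X.
Step 2:
                   X          J          D
  Initial      4.182    0.00564     0.1024
  Change   -0.003201  -0.002134   0.001067
  Equil        4.179   0.003505     0.1035
  solve Keq expr → x = 0.001067; check Q = 115.4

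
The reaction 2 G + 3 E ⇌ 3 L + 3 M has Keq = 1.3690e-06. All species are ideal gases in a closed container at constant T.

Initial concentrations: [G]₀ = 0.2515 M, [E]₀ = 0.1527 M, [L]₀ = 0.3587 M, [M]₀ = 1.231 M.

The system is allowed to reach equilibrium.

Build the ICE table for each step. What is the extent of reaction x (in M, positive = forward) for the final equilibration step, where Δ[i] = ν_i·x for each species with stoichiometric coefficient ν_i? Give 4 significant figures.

x = -0.1182 M

Q₀ = 382.3 vs Keq = 1.3690e-06 ⇒ Q>K, reverse
Step 1:
                    G           E           L           M
  Initial      0.2515      0.1527      0.3587       1.231
  Change       0.2365      0.3547     -0.3547     -0.3547
  Equil         0.488      0.5074    0.003985      0.8763
  solve Keq expr → x = -0.1182; check Q = 1.3690e-06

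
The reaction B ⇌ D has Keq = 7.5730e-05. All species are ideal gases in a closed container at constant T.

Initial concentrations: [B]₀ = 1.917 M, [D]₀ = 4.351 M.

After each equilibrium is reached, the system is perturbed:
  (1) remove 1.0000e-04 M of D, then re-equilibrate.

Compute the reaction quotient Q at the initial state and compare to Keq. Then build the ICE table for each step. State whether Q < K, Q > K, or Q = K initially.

Q₀ = 2.27; Q > K (proceeds reverse)

Q₀ = 2.27 vs Keq = 7.5730e-05 ⇒ Q>K, reverse
Step 1:
                   B          D
  Initial      1.917      4.351
  Change       4.351     -4.351
  Equil        6.268 4.7464e-04
  solve Keq expr → x = -4.351; check Q = 7.5730e-05
Then remove 1.0000e-04 M of D.
Step 2:
                   B          D
  Initial      6.268 3.7464e-04
  Change  -9.9992e-05 9.9992e-05
  Equil        6.267 4.7463e-04
  solve Keq expr → x = 9.9992e-05; check Q = 7.5730e-05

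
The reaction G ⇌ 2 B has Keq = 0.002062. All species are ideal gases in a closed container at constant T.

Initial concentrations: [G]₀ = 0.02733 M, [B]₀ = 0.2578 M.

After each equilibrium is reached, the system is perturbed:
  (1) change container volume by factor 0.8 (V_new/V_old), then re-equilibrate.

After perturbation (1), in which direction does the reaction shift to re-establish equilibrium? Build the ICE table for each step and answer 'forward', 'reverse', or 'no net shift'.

Q₀ = 2.432 vs Keq = 0.002062 ⇒ Q>K, reverse
Step 1:
                    G           B
  I           0.02733      0.2578
  C            0.1202     -0.2404
  E            0.1475     0.01744
  solve Keq expr → x = -0.1202; check Q = 0.002062
Then change container volume by factor 0.8 (V_new/V_old).
Step 2:
                    G           B
  I            0.1844      0.0218
  C          0.001121   -0.002242
  E            0.1855     0.01956
  solve Keq expr → x = -0.001121; check Q = 0.002062

Direction: reverse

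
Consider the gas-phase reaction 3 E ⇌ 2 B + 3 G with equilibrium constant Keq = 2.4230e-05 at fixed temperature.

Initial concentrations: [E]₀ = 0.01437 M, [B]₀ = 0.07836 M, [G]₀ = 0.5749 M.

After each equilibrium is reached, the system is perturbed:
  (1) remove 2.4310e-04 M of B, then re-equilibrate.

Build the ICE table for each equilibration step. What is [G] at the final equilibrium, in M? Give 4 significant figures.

[G]_eq = 0.4588 M

Q₀ = 393.2 vs Keq = 2.4230e-05 ⇒ Q>K, reverse
Step 1:
                  E         B         G
  I         0.01437   0.07836    0.5749
  C          0.1164  -0.07761   -0.1164
  E          0.1308 7.4994e-04    0.4585
  solve Keq expr → x = -0.03881; check Q = 2.4230e-05
Then remove 2.4310e-04 M of B.
Step 2:
                  E         B         G
  I          0.1308 5.0684e-04    0.4585
  C       -3.5871e-04 2.3914e-04 3.5871e-04
  E          0.1304 7.4598e-04    0.4588
  solve Keq expr → x = 1.1957e-04; check Q = 2.4230e-05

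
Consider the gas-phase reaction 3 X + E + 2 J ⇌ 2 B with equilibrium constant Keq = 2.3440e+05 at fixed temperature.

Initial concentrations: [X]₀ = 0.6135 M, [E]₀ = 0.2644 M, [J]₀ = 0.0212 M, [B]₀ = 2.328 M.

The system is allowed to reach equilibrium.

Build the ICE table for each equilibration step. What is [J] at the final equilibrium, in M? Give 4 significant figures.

Q₀ = 1.9751e+05 vs Keq = 2.3440e+05 ⇒ Q<K, forward
Step 1:
                  X         E         J         B
  I          0.6135    0.2644    0.0212     2.328
  C       -0.002375 -7.9168e-04 -0.001583  0.001583
  E          0.6111    0.2636   0.01962      2.33
  solve Keq expr → x = 7.9168e-04; check Q = 2.3440e+05

[J]_eq = 0.01962 M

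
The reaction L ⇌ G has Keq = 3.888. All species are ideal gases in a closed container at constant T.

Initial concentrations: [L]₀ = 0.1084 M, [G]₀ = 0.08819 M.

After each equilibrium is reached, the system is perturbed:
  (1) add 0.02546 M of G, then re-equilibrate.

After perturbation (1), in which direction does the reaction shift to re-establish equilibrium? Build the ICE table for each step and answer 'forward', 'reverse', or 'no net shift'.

Q₀ = 0.8136 vs Keq = 3.888 ⇒ Q<K, forward
Step 1:
                   L          G
  I           0.1084    0.08819
  C         -0.06818    0.06818
  E          0.04022     0.1564
  solve Keq expr → x = 0.06818; check Q = 3.888
Then add 0.02546 M of G.
Step 2:
                   L          G
  I          0.04022     0.1818
  C         0.005209  -0.005209
  E          0.04543     0.1766
  solve Keq expr → x = -0.005209; check Q = 3.888

Direction: reverse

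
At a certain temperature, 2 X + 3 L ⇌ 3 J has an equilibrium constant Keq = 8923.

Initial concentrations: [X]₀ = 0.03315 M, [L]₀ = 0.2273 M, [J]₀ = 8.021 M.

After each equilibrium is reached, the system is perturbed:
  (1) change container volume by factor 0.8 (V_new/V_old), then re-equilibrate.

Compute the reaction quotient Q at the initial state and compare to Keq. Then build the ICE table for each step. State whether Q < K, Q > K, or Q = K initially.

Q₀ = 3.9987e+07; Q > K (proceeds reverse)

Q₀ = 3.9987e+07 vs Keq = 8923 ⇒ Q>K, reverse
Step 1:
                  X         L         J
  init      0.03315    0.2273     8.021
  Δ          0.3268    0.4902   -0.4902
  eq           0.36    0.7175     7.531
  solve Keq expr → x = -0.1634; check Q = 8923
Then change container volume by factor 0.8 (V_new/V_old).
Step 2:
                  X         L         J
  init         0.45    0.8969     9.413
  Δ        -0.04309  -0.06464   0.06464
  eq         0.4069    0.8323     9.478
  solve Keq expr → x = 0.02155; check Q = 8923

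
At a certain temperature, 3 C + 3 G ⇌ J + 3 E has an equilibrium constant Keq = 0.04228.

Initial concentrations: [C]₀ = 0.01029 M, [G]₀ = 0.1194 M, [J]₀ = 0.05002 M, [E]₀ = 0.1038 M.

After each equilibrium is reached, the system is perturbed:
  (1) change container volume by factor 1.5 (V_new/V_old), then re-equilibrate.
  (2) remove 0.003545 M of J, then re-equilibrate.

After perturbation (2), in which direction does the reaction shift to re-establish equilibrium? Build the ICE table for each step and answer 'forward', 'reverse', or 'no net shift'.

Direction: forward

Q₀ = 3.0163e+04 vs Keq = 0.04228 ⇒ Q>K, reverse
Step 1:
                    C           G           J           E
  Initial     0.01029      0.1194     0.05002      0.1038
  Change      0.08127     0.08127    -0.02709    -0.08127
  Equil       0.09156      0.2007     0.02293     0.02253
  solve Keq expr → x = -0.02709; check Q = 0.04228
Then change container volume by factor 1.5 (V_new/V_old).
Step 2:
                    C           G           J           E
  Initial     0.06104      0.1338     0.01529     0.01502
  Change     0.002598    0.002598 -8.6613e-04   -0.002598
  Equil       0.06364      0.1364     0.01442     0.01242
  solve Keq expr → x = -8.6613e-04; check Q = 0.04228
Then remove 0.003545 M of J.
Step 3:
                    C           G           J           E
  Initial     0.06364      0.1364     0.01088     0.01242
  Change  -8.4618e-04 -8.4618e-04  2.8206e-04  8.4618e-04
  Equil       0.06279      0.1355     0.01116     0.01327
  solve Keq expr → x = 2.8206e-04; check Q = 0.04228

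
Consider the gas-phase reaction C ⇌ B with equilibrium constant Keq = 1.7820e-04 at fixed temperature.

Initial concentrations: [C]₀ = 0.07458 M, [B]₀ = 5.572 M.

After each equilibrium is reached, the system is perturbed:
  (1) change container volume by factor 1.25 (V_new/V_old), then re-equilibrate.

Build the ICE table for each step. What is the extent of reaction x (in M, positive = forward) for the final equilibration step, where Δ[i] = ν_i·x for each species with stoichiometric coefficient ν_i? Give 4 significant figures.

Q₀ = 74.71 vs Keq = 1.7820e-04 ⇒ Q>K, reverse
Step 1:
                    C           B
  init        0.07458       5.572
  Δ             5.571      -5.571
  eq            5.646    0.001006
  solve Keq expr → x = -5.571; check Q = 1.7820e-04
Then change container volume by factor 1.25 (V_new/V_old).
Step 2:
                    C           B
  init          4.516  8.0483e-04
  Δ                 0           0
  eq            4.516  8.0483e-04
  solve Keq expr → x = 0; check Q = 1.7820e-04

x = 0 M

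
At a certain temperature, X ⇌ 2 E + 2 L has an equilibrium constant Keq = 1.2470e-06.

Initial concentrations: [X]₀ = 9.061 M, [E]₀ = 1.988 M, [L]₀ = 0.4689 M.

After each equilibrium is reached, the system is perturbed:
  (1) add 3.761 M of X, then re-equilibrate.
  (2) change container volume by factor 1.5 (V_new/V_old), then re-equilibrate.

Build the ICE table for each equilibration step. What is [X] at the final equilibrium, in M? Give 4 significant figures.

Q₀ = 0.0959 vs Keq = 1.2470e-06 ⇒ Q>K, reverse
Step 1:
                    X           E           L
  I             9.061       1.988      0.4689
  C            0.2333     -0.4667     -0.4667
  E             9.294       1.521    0.002238
  solve Keq expr → x = -0.2333; check Q = 1.2470e-06
Then add 3.761 M of X.
Step 2:
                    X           E           L
  I             13.06       1.521    0.002238
  C       -2.0683e-04  4.1365e-04  4.1365e-04
  E             13.06       1.522    0.002651
  solve Keq expr → x = 2.0683e-04; check Q = 1.2470e-06
Then change container volume by factor 1.5 (V_new/V_old).
Step 3:
                    X           E           L
  I             8.703       1.015    0.001768
  C       -7.3743e-04    0.001475    0.001475
  E             8.703       1.016    0.003242
  solve Keq expr → x = 7.3743e-04; check Q = 1.2470e-06

[X]_eq = 8.703 M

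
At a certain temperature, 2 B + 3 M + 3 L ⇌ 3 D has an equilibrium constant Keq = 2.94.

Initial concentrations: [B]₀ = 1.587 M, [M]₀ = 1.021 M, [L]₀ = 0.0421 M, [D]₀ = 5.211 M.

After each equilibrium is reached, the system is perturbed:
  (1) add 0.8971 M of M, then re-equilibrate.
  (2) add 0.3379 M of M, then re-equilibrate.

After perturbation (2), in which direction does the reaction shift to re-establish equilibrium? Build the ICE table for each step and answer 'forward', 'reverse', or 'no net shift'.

Direction: forward

Q₀ = 7.0743e+05 vs Keq = 2.94 ⇒ Q>K, reverse
Step 1:
                  B         M         L         D
  Initial     1.587     1.021    0.0421     5.211
  Change     0.5957    0.8935    0.8935   -0.8935
  Equil       2.183     1.914    0.9356     4.318
  solve Keq expr → x = -0.2978; check Q = 2.94
Then add 0.8971 M of M.
Step 2:
                  B         M         L         D
  Initial     2.183     2.812    0.9356     4.318
  Change     -0.128    -0.192    -0.192     0.192
  Equil       2.055      2.62    0.7435      4.51
  solve Keq expr → x = 0.06401; check Q = 2.94
Then add 0.3379 M of M.
Step 3:
                  B         M         L         D
  Initial     2.055     2.957    0.7435      4.51
  Change   -0.03714   -0.0557   -0.0557    0.0557
  Equil       2.017     2.902    0.6878     4.565
  solve Keq expr → x = 0.01857; check Q = 2.94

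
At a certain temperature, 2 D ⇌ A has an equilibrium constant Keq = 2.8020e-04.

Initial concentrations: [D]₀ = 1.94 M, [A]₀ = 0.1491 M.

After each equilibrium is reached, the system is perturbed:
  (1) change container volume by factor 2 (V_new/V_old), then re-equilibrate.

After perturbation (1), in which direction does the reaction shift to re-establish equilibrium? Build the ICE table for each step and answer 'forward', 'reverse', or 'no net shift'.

Q₀ = 0.03962 vs Keq = 2.8020e-04 ⇒ Q>K, reverse
Step 1:
                  D         A
  I            1.94    0.1491
  C          0.2954   -0.1477
  E           2.235    0.0014
  solve Keq expr → x = -0.1477; check Q = 2.8020e-04
Then change container volume by factor 2 (V_new/V_old).
Step 2:
                  D         A
  I           1.118 7.0008e-04
  C       6.9921e-04 -3.4960e-04
  E           1.118 3.5048e-04
  solve Keq expr → x = -3.4960e-04; check Q = 2.8020e-04

Direction: reverse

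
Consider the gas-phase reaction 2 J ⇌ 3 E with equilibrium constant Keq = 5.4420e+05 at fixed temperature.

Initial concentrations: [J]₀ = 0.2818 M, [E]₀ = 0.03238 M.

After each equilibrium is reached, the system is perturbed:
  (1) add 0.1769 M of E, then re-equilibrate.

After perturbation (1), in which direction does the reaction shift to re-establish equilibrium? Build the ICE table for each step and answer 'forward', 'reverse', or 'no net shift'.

Direction: reverse

Q₀ = 4.2751e-04 vs Keq = 5.4420e+05 ⇒ Q<K, forward
Step 1:
                  J         E
  init       0.2818   0.03238
  Δ         -0.2814    0.4221
  eq      4.1530e-04    0.4545
  solve Keq expr → x = 0.1407; check Q = 5.4420e+05
Then add 0.1769 M of E.
Step 2:
                  J         E
  init    4.1530e-04    0.6314
  Δ       2.6410e-04 -3.9615e-04
  eq      6.7940e-04     0.631
  solve Keq expr → x = -1.3205e-04; check Q = 5.4420e+05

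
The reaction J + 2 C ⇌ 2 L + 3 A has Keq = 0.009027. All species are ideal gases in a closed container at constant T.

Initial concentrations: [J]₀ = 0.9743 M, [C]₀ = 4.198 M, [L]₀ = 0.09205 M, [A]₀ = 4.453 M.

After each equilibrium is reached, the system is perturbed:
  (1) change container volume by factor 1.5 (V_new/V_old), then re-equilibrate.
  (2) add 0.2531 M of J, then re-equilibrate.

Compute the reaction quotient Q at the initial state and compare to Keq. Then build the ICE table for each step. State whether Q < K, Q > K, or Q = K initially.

Q₀ = 0.04357; Q > K (proceeds reverse)

Q₀ = 0.04357 vs Keq = 0.009027 ⇒ Q>K, reverse
Step 1:
                    J           C           L           A
  init         0.9743       4.198     0.09205       4.453
  Δ           0.02404     0.04809    -0.04809    -0.07213
  eq           0.9983       4.246     0.04396       4.381
  solve Keq expr → x = -0.02404; check Q = 0.009027
Then change container volume by factor 1.5 (V_new/V_old).
Step 2:
                    J           C           L           A
  init         0.6656       2.831     0.02931       2.921
  Δ         -0.006878    -0.01376     0.01376     0.02063
  eq           0.6587       2.817     0.04306       2.941
  solve Keq expr → x = 0.006878; check Q = 0.009027
Then add 0.2531 M of J.
Step 3:
                    J           C           L           A
  init         0.9118       2.817     0.04306       2.941
  Δ         -0.003552   -0.007103    0.007103     0.01065
  eq           0.9082        2.81     0.05017       2.952
  solve Keq expr → x = 0.003552; check Q = 0.009027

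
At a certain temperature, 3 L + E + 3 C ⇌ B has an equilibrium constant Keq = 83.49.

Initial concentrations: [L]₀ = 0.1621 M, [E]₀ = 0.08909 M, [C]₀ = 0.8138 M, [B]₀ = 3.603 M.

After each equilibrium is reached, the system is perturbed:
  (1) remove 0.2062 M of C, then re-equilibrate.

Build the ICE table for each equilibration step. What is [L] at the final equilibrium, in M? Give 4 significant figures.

Q₀ = 1.7617e+04 vs Keq = 83.49 ⇒ Q>K, reverse
Step 1:
                   L          E          C          B
  init        0.1621    0.08909     0.8138      3.603
  Δ           0.3459     0.1153     0.3459    -0.1153
  eq           0.508     0.2044       1.16      3.488
  solve Keq expr → x = -0.1153; check Q = 83.49
Then remove 0.2062 M of C.
Step 2:
                   L          E          C          B
  init         0.508     0.2044     0.9535      3.488
  Δ          0.05697    0.01899    0.05697   -0.01899
  eq          0.5649     0.2234       1.01      3.469
  solve Keq expr → x = -0.01899; check Q = 83.49

[L]_eq = 0.5649 M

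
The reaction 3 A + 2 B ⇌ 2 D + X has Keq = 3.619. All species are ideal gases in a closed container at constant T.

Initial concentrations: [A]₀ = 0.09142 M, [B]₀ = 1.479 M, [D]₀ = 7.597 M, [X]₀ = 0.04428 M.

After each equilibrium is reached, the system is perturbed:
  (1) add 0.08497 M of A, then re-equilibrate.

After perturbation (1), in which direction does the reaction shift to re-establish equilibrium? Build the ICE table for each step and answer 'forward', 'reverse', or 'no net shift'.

Direction: forward

Q₀ = 1529 vs Keq = 3.619 ⇒ Q>K, reverse
Step 1:
                    A           B           D           X
  init        0.09142       1.479       7.597     0.04428
  Δ            0.1279     0.08525    -0.08525    -0.04262
  eq           0.2193       1.564       7.512    0.001655
  solve Keq expr → x = -0.04262; check Q = 3.619
Then add 0.08497 M of A.
Step 2:
                    A           B           D           X
  init         0.3043       1.564       7.512    0.001655
  Δ         -0.007276    -0.00485     0.00485    0.002425
  eq            0.297       1.559       7.517     0.00408
  solve Keq expr → x = 0.002425; check Q = 3.619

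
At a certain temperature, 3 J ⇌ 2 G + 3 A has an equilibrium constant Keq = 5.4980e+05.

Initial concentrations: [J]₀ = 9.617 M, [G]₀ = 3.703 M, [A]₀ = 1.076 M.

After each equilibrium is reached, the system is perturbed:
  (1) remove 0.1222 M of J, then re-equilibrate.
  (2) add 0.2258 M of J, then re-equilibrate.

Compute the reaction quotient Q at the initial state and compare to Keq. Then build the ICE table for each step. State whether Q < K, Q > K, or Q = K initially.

Q₀ = 0.01921 vs Keq = 5.4980e+05 ⇒ Q<K, forward
Step 1:
                  J         G         A
  init        9.617     3.703     1.076
  Δ          -9.053     6.035     9.053
  eq         0.5639     9.738     10.13
  solve Keq expr → x = 3.018; check Q = 5.4980e+05
Then remove 0.1222 M of J.
Step 2:
                  J         G         A
  init       0.4417     9.738     10.13
  Δ           0.113  -0.07535    -0.113
  eq         0.5547     9.663     10.02
  solve Keq expr → x = -0.03768; check Q = 5.4980e+05
Then add 0.2258 M of J.
Step 3:
                  J         G         A
  init       0.7805     9.663     10.02
  Δ         -0.2088    0.1392    0.2088
  eq         0.5717     9.802     10.22
  solve Keq expr → x = 0.0696; check Q = 5.4980e+05

Q₀ = 0.01921; Q < K (proceeds forward)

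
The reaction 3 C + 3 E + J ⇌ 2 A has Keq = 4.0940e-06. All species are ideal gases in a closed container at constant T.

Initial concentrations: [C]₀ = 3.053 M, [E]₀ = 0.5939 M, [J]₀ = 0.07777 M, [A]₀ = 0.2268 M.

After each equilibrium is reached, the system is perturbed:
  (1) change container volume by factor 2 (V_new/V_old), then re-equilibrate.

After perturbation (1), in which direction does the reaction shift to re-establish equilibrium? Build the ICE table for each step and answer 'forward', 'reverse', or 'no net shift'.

Direction: reverse

Q₀ = 0.111 vs Keq = 4.0940e-06 ⇒ Q>K, reverse
Step 1:
                    C           E           J           A
  I             3.053      0.5939     0.07777      0.2268
  C            0.3329      0.3329       0.111     -0.2219
  E             3.386      0.9268      0.1887    0.004886
  solve Keq expr → x = -0.111; check Q = 4.0940e-06
Then change container volume by factor 2 (V_new/V_old).
Step 2:
                    C           E           J           A
  I             1.693      0.4634     0.09436    0.002443
  C          0.003005    0.003005    0.001002   -0.002003
  E             1.696      0.4664     0.09537  4.3955e-04
  solve Keq expr → x = -0.001002; check Q = 4.0940e-06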